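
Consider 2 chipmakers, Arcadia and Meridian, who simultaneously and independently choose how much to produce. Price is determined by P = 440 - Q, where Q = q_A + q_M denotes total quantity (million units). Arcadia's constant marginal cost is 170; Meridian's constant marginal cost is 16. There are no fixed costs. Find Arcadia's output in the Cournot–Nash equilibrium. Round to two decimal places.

38.67

Arcadia's profit: π_A = (440 - Q)q_A - (170q_A). Setting ∂π_A/∂q_A = 0: 270 - 2q_A - (q_M) = 0.
Meridian's first-order condition: 424 - 2q_M - (q_A) = 0.
Rearranging gives the reaction functions q_A = (270 - q_M)/2 and q_M = (424 - q_A)/2.
Solving the pair: q_A = 116/3, q_M = 578/3.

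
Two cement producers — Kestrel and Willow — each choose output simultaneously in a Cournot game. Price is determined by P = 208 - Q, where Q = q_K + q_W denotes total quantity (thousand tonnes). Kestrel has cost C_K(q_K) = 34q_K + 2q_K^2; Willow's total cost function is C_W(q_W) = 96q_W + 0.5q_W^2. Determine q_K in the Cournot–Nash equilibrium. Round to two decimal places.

24.12

Kestrel's profit: π_K = (208 - Q)q_K - (34q_K + 2q_K²). Setting ∂π_K/∂q_K = 0: 174 - 6q_K - (q_W) = 0.
Willow's profit: π_W = (208 - Q)q_W - (96q_W + (1/2)q_W²). Setting ∂π_W/∂q_W = 0: 112 - 3q_W - (q_K) = 0.
Rearranging gives the reaction functions q_K = (174 - q_W)/6 and q_W = (112 - q_K)/3.
Substituting one into the other gives q_K = 410/17 and q_W = 498/17.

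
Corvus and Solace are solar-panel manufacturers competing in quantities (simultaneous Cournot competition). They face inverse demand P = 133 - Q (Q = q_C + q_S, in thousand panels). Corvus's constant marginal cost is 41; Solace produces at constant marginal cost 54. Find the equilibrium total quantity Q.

57

Corvus's profit: π_C = (133 - Q)q_C - (41q_C). Setting ∂π_C/∂q_C = 0: 92 - 2q_C - (q_S) = 0.
Solace's first-order condition: 79 - 2q_S - (q_C) = 0.
Best responses: q_C = (92 - q_S)/2, q_S = (79 - q_C)/2.
Substituting one into the other gives q_C = 35 and q_S = 22.
Total output Q = 35 + 22 = 57.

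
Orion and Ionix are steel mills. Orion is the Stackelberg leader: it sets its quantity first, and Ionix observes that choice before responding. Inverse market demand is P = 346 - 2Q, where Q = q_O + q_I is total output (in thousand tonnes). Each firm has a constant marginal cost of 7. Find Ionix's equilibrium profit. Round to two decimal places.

3591.28

The follower Ionix best-responds to any q_O: π_I = (346 - 2Q)q_I - 7q_I.
∂π_I/∂q_I = 339 - 2q_O - 4q_I = 0 gives the reaction function q_I = (339 - 2q_O)/4.
Orion substitutes q_I(q_O) into its own profit: π_O = q_O(346 - 2q_O - (339 - 2q_O)/2) - 7q_O = (353/2 - q_O)q_O - 7q_O.
Leader FOC: 339/2 - 2q_O = 0, so q_O = 339/4.
Then q_I = (339 - 2·(339/4))/4 = 339/8.
Price P = 346 - 2·(1017/8) = 367/4.
Ionix's profit: (367/4 - 7)·(339/8) = 3591.2813.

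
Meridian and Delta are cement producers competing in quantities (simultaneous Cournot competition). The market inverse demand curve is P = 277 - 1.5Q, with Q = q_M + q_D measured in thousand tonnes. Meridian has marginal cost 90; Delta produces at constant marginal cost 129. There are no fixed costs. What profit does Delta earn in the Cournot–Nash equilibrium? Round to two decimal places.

880.07

Meridian's profit: π_M = (277 - 1.5Q)q_M - (90q_M). Setting ∂π_M/∂q_M = 0: 187 - 3q_M - (3/2)(q_D) = 0.
Delta's profit: π_D = (277 - 1.5Q)q_D - (129q_D). Setting ∂π_D/∂q_D = 0: 148 - 3q_D - (3/2)(q_M) = 0.
So q_M = (187 - (3/2)q_D)/3 and q_D = (148 - (3/2)q_M)/3.
Solving the pair: q_M = 452/9, q_D = 218/9.
Price P = 277 - (3/2)·(670/9) = 496/3.
Delta's profit: (496/3 - 129)·(218/9) = 880.0741.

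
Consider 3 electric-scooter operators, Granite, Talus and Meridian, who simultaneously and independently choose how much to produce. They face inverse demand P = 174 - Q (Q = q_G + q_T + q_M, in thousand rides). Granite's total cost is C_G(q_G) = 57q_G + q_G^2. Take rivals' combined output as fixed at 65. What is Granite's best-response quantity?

13

With rivals' combined output fixed at 65, Granite's profit is π_G = (174 - 65 - q_G)q_G - (57q_G + q_G²) = (109 - q_G)q_G - (57q_G + q_G²).
∂π_G/∂q_G = 52 - 4q_G = 0, so q_G = 13.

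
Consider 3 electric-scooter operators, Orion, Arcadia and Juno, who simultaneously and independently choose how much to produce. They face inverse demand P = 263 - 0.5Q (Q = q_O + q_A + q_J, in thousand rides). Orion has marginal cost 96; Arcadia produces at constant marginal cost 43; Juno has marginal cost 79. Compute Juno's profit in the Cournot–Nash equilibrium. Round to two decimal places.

3403.13

Orion's profit: π_O = (263 - 0.5Q)q_O - (96q_O). Setting ∂π_O/∂q_O = 0: 167 - q_O - (1/2)(q_A + q_J) = 0.
Arcadia's first-order condition: 220 - q_A - (1/2)(q_O + q_J) = 0.
Juno's profit: π_J = (263 - 0.5Q)q_J - (79q_J). Setting ∂π_J/∂q_J = 0: 184 - q_J - (1/2)(q_O + q_A) = 0.
Adding the 3 conditions: 571 − Q − Q = 0, i.e. Q = 571/2.
Back-substituting: q_O = (167 − 571/4)/(1/2) = 97/2, q_A = (220 − 571/4)/(1/2) = 309/2, q_J = (184 − 571/4)/(1/2) = 165/2.
Price P = 263 - (1/2)·(571/2) = 481/4.
Juno's profit: (481/4 - 79)·(165/2) = 3403.1250.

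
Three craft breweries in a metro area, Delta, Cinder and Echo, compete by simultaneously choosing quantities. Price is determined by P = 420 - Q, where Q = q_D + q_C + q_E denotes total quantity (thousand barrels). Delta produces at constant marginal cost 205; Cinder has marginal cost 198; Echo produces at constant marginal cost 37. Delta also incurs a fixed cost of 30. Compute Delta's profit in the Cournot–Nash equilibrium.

Delta's profit: π_D = (420 - Q)q_D - (205q_D). Setting ∂π_D/∂q_D = 0: 215 - 2q_D - (q_C + q_E) = 0.
Cinder's profit: π_C = (420 - Q)q_C - (198q_C). Setting ∂π_C/∂q_C = 0: 222 - 2q_C - (q_D + q_E) = 0.
Echo's first-order condition: 383 - 2q_E - (q_D + q_C) = 0.
Adding the 3 conditions: 820 − 2Q − 2Q = 0, i.e. Q = 205.
Back-substituting: q_D = (215 − 205) = 10, q_C = (222 − 205) = 17, q_E = (383 − 205) = 178.
Price P = 420 - 205 = 215.
Delta's profit: (215 - 205)·10 - 30 = 70.

70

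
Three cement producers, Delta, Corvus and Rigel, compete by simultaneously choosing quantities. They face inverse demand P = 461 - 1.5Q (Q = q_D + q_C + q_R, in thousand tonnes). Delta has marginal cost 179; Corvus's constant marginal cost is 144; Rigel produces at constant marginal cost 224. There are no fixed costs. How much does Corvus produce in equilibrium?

72

Delta's profit: π_D = (461 - 1.5Q)q_D - (179q_D). Setting ∂π_D/∂q_D = 0: 282 - 3q_D - (3/2)(q_C + q_R) = 0.
Corvus's profit: π_C = (461 - 1.5Q)q_C - (144q_C). Setting ∂π_C/∂q_C = 0: 317 - 3q_C - (3/2)(q_D + q_R) = 0.
Rigel's first-order condition: 237 - 3q_R - (3/2)(q_D + q_C) = 0.
Adding the 3 conditions: 836 − 3Q − 3Q = 0, i.e. Q = 418/3.
Back-substituting: q_D = (282 − 209)/(3/2) = 146/3, q_C = (317 − 209)/(3/2) = 72, q_R = (237 − 209)/(3/2) = 56/3.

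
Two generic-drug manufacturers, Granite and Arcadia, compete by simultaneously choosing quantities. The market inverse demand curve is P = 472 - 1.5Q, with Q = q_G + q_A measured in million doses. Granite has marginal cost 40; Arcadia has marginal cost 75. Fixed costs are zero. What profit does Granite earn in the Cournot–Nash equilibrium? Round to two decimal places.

Granite's profit: π_G = (472 - 1.5Q)q_G - (40q_G). Setting ∂π_G/∂q_G = 0: 432 - 3q_G - (3/2)(q_A) = 0.
Arcadia's profit: π_A = (472 - 1.5Q)q_A - (75q_A). Setting ∂π_A/∂q_A = 0: 397 - 3q_A - (3/2)(q_G) = 0.
Rearranging gives the reaction functions q_G = (432 - (3/2)q_A)/3 and q_A = (397 - (3/2)q_G)/3.
Solving the pair: q_G = 934/9, q_A = 724/9.
Price P = 472 - (3/2)·(1658/9) = 587/3.
Granite's profit: (587/3 - 40)·(934/9) = 16154.7407.

16154.74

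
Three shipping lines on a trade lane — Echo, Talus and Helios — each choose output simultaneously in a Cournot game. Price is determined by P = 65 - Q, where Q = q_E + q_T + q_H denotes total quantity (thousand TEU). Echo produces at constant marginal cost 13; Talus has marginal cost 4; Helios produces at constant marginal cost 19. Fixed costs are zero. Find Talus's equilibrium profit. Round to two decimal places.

Echo's profit: π_E = (65 - Q)q_E - (13q_E). Setting ∂π_E/∂q_E = 0: 52 - 2q_E - (q_T + q_H) = 0.
Talus's profit: π_T = (65 - Q)q_T - (4q_T). Setting ∂π_T/∂q_T = 0: 61 - 2q_T - (q_E + q_H) = 0.
Helios's first-order condition: 46 - 2q_H - (q_E + q_T) = 0.
Adding the 3 conditions: 159 − 2Q − 2Q = 0, i.e. Q = 159/4.
Back-substituting: q_E = (52 − 159/4) = 49/4, q_T = (61 − 159/4) = 85/4, q_H = (46 − 159/4) = 25/4.
Price P = 65 - 159/4 = 101/4.
Talus's profit: (101/4 - 4)·(85/4) = 451.5625.

451.56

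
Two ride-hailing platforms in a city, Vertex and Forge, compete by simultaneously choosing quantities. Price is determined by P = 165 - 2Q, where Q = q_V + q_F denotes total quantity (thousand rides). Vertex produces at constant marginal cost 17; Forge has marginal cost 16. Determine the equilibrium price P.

Vertex's profit: π_V = (165 - 2Q)q_V - (17q_V). Setting ∂π_V/∂q_V = 0: 148 - 4q_V - 2(q_F) = 0.
Forge's profit: π_F = (165 - 2Q)q_F - (16q_F). Setting ∂π_F/∂q_F = 0: 149 - 4q_F - 2(q_V) = 0.
Rearranging gives the reaction functions q_V = (148 - 2q_F)/4 and q_F = (149 - 2q_V)/4.
Substituting one into the other gives q_V = 49/2 and q_F = 25.
Total output Q = 99/2, so price P = 165 - 2·(99/2) = 66.

66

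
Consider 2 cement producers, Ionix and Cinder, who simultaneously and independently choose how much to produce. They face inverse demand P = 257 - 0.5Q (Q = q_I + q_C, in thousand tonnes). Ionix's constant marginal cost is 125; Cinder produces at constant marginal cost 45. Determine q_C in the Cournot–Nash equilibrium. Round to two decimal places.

194.67

Ionix's profit: π_I = (257 - 0.5Q)q_I - (125q_I). Setting ∂π_I/∂q_I = 0: 132 - q_I - (1/2)(q_C) = 0.
Cinder's profit: π_C = (257 - 0.5Q)q_C - (45q_C). Setting ∂π_C/∂q_C = 0: 212 - q_C - (1/2)(q_I) = 0.
Best responses: q_I = (132 - (1/2)q_C), q_C = (212 - (1/2)q_I).
Substituting one into the other gives q_I = 104/3 and q_C = 584/3.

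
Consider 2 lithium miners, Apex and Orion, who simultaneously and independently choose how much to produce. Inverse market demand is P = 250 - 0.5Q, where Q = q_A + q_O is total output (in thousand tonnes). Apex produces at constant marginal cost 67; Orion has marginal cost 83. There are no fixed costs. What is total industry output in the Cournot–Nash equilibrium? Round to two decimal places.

Apex's profit: π_A = (250 - 0.5Q)q_A - (67q_A). Setting ∂π_A/∂q_A = 0: 183 - q_A - (1/2)(q_O) = 0.
Orion's first-order condition: 167 - q_O - (1/2)(q_A) = 0.
Rearranging gives the reaction functions q_A = (183 - (1/2)q_O) and q_O = (167 - (1/2)q_A).
Solving the pair: q_A = 398/3, q_O = 302/3.
Total output Q = 398/3 + 302/3 = 700/3.

233.33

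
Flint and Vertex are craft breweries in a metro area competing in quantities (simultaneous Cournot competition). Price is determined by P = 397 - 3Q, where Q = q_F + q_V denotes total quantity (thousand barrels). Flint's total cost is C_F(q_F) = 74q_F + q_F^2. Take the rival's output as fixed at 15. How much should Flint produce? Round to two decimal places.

With the rival's output fixed at 15, Flint's profit is π_F = (397 - 3·15 - 3q_F)q_F - (74q_F + q_F²) = (352 - 3q_F)q_F - (74q_F + q_F²).
∂π_F/∂q_F = 278 - 8q_F = 0, so q_F = 139/4.

34.75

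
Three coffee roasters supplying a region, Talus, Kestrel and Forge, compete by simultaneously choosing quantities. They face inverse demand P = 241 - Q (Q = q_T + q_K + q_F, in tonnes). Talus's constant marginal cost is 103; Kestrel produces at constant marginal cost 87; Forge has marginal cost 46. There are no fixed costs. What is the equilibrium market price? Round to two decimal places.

119.25

Talus's profit: π_T = (241 - Q)q_T - (103q_T). Setting ∂π_T/∂q_T = 0: 138 - 2q_T - (q_K + q_F) = 0.
Kestrel's first-order condition: 154 - 2q_K - (q_T + q_F) = 0.
Forge's first-order condition: 195 - 2q_F - (q_T + q_K) = 0.
Summing all 3 equations gives 487 − 4Q = 0, hence Q = 487/4.
Back-substituting: q_T = (138 − 487/4) = 65/4, q_K = (154 − 487/4) = 129/4, q_F = (195 − 487/4) = 293/4.
Total output Q = 487/4, so price P = 241 - 487/4 = 477/4.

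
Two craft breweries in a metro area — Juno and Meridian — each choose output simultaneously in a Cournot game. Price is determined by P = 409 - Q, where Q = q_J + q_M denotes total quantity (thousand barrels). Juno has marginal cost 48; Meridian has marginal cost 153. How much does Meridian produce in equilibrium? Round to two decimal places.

Juno's profit: π_J = (409 - Q)q_J - (48q_J). Setting ∂π_J/∂q_J = 0: 361 - 2q_J - (q_M) = 0.
Meridian's profit: π_M = (409 - Q)q_M - (153q_M). Setting ∂π_M/∂q_M = 0: 256 - 2q_M - (q_J) = 0.
Best responses: q_J = (361 - q_M)/2, q_M = (256 - q_J)/2.
Solving the pair: q_J = 466/3, q_M = 151/3.

50.33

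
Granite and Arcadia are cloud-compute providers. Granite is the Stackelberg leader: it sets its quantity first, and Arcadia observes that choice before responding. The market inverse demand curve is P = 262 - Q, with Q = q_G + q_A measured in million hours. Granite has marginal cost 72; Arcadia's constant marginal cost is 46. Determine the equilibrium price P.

113

Solve by backward induction. Given q_G, the follower Arcadia maximises π_A = (262 - q_G - q_A)q_A - 46q_A.
Follower FOC: 216 - q_G - 2q_A = 0, so q_A(q_G) = (216 - q_G)/2.
The leader anticipates this reaction. Substituting into P = 262 - Q gives P = 154 - (1/2)q_G, so π_G = (154 - (1/2)q_G)q_G - 72q_G.
Maximising: ∂π_G/∂q_G = 82 - q_G = 0, giving q_G = 82.
Then q_A = (216 - 82)/2 = 67.
Total output Q = 149, so price P = 262 - 149 = 113.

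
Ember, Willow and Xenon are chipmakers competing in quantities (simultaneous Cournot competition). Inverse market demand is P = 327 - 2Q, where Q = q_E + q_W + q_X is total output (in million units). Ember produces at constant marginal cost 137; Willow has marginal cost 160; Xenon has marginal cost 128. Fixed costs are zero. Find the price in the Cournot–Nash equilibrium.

Ember's profit: π_E = (327 - 2Q)q_E - (137q_E). Setting ∂π_E/∂q_E = 0: 190 - 4q_E - 2(q_W + q_X) = 0.
Willow's first-order condition: 167 - 4q_W - 2(q_E + q_X) = 0.
Xenon's first-order condition: 199 - 4q_X - 2(q_E + q_W) = 0.
Summing all 3 equations gives 556 − 8Q = 0, hence Q = 139/2.
Back-substituting: q_E = (190 − 139)/2 = 51/2, q_W = (167 − 139)/2 = 14, q_X = (199 − 139)/2 = 30.
Total output Q = 139/2, so price P = 327 - 2·(139/2) = 188.

188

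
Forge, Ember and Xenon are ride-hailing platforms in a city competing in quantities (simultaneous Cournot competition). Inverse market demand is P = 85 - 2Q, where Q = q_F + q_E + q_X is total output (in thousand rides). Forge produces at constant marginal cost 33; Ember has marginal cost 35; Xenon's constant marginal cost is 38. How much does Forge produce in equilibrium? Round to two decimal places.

Forge's profit: π_F = (85 - 2Q)q_F - (33q_F). Setting ∂π_F/∂q_F = 0: 52 - 4q_F - 2(q_E + q_X) = 0.
Ember's profit: π_E = (85 - 2Q)q_E - (35q_E). Setting ∂π_E/∂q_E = 0: 50 - 4q_E - 2(q_F + q_X) = 0.
Xenon's first-order condition: 47 - 4q_X - 2(q_F + q_E) = 0.
Summing all 3 equations gives 149 − 8Q = 0, hence Q = 149/8.
Back-substituting: q_F = (52 − 149/4)/2 = 59/8, q_E = (50 − 149/4)/2 = 51/8, q_X = (47 − 149/4)/2 = 39/8.

7.38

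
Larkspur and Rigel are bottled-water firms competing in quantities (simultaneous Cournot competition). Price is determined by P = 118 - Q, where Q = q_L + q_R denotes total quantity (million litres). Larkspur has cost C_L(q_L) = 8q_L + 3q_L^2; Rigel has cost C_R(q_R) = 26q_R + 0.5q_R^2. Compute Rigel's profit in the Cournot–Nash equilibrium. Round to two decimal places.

Larkspur's profit: π_L = (118 - Q)q_L - (8q_L + 3q_L²). Setting ∂π_L/∂q_L = 0: 110 - 8q_L - (q_R) = 0.
Rigel's profit: π_R = (118 - Q)q_R - (26q_R + (1/2)q_R²). Setting ∂π_R/∂q_R = 0: 92 - 3q_R - (q_L) = 0.
Best responses: q_L = (110 - q_R)/8, q_R = (92 - q_L)/3.
Solving the pair: q_L = 238/23, q_R = 626/23.
Price P = 118 - 864/23 = 1850/23.
Rigel's profit: (1850/23)·(626/23) - 26·(626/23) - (1/2)(626/23)² = 1111.1796.

1111.18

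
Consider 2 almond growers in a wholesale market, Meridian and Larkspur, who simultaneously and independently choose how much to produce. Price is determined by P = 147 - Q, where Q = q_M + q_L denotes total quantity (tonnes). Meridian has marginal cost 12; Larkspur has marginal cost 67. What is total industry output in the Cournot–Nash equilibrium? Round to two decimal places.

Meridian's profit: π_M = (147 - Q)q_M - (12q_M). Setting ∂π_M/∂q_M = 0: 135 - 2q_M - (q_L) = 0.
Larkspur's profit: π_L = (147 - Q)q_L - (67q_L). Setting ∂π_L/∂q_L = 0: 80 - 2q_L - (q_M) = 0.
So q_M = (135 - q_L)/2 and q_L = (80 - q_M)/2.
Substituting one into the other gives q_M = 190/3 and q_L = 25/3.
Total output Q = 190/3 + 25/3 = 215/3.

71.67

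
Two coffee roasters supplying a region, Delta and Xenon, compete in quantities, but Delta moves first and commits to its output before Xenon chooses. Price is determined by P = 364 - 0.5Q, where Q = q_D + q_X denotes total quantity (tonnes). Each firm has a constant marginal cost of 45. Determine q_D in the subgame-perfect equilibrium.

Solve by backward induction. Given q_D, the follower Xenon maximises π_X = (364 - (1/2)q_D - (1/2)q_X)q_X - 45q_X.
Follower FOC: 319 - (1/2)q_D - q_X = 0, so q_X(q_D) = (319 - (1/2)q_D).
The leader anticipates this reaction. Substituting into P = 364 - 0.5Q gives P = 409/2 - (1/4)q_D, so π_D = (409/2 - (1/4)q_D)q_D - 45q_D.
Leader FOC: 319/2 - (1/2)q_D = 0, so q_D = 319.
Then q_X = (319 - (1/2)·319) = 319/2.

319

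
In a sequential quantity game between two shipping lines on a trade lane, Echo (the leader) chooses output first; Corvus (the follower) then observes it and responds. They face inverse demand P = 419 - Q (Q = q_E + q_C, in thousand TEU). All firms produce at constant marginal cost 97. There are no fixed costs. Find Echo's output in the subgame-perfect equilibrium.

161

Solve by backward induction. Given q_E, the follower Corvus maximises π_C = (419 - q_E - q_C)q_C - 97q_C.
Setting the follower's marginal profit to zero, 322 - q_E - 2q_C = 0, i.e. q_C = (322 - q_E)/2.
The leader anticipates this reaction. Substituting into P = 419 - Q gives P = 258 - (1/2)q_E, so π_E = (258 - (1/2)q_E)q_E - 97q_E.
The leader's first-order condition 161 - q_E = 0 yields q_E = 161.
Then q_C = (322 - 161)/2 = 161/2.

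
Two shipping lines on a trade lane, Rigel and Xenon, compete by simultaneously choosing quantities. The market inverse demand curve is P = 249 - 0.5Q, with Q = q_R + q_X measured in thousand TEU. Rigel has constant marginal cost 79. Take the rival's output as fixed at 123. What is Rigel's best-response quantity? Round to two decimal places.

With the rival's output fixed at 123, Rigel's profit is π_R = (249 - (1/2)·123 - (1/2)q_R)q_R - (79q_R) = (375/2 - (1/2)q_R)q_R - (79q_R).
∂π_R/∂q_R = 217/2 - q_R = 0, so q_R = 217/2.

108.50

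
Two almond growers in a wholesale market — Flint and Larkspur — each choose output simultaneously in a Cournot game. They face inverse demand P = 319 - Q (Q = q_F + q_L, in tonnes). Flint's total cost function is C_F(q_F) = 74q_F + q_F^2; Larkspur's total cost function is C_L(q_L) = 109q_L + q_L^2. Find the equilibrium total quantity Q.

91

Flint's profit: π_F = (319 - Q)q_F - (74q_F + q_F²). Setting ∂π_F/∂q_F = 0: 245 - 4q_F - (q_L) = 0.
Larkspur's profit: π_L = (319 - Q)q_L - (109q_L + q_L²). Setting ∂π_L/∂q_L = 0: 210 - 4q_L - (q_F) = 0.
Best responses: q_F = (245 - q_L)/4, q_L = (210 - q_F)/4.
Substituting one into the other gives q_F = 154/3 and q_L = 119/3.
Total output Q = 154/3 + 119/3 = 91.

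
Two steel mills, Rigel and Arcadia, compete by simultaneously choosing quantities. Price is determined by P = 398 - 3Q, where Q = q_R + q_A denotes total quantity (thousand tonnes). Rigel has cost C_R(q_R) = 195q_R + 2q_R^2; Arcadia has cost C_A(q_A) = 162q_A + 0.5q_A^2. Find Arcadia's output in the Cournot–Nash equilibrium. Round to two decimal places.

28.70

Rigel's profit: π_R = (398 - 3Q)q_R - (195q_R + 2q_R²). Setting ∂π_R/∂q_R = 0: 203 - 10q_R - 3(q_A) = 0.
Arcadia's first-order condition: 236 - 7q_A - 3(q_R) = 0.
Rearranging gives the reaction functions q_R = (203 - 3q_A)/10 and q_A = (236 - 3q_R)/7.
Substituting one into the other gives q_R = 713/61 and q_A = 1751/61.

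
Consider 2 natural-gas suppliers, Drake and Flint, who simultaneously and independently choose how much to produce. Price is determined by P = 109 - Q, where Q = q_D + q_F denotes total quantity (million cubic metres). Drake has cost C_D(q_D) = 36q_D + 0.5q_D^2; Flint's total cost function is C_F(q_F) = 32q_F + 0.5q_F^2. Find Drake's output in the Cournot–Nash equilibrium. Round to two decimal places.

17.75

Drake's profit: π_D = (109 - Q)q_D - (36q_D + (1/2)q_D²). Setting ∂π_D/∂q_D = 0: 73 - 3q_D - (q_F) = 0.
Flint's profit: π_F = (109 - Q)q_F - (32q_F + (1/2)q_F²). Setting ∂π_F/∂q_F = 0: 77 - 3q_F - (q_D) = 0.
So q_D = (73 - q_F)/3 and q_F = (77 - q_D)/3.
Solving the pair: q_D = 71/4, q_F = 79/4.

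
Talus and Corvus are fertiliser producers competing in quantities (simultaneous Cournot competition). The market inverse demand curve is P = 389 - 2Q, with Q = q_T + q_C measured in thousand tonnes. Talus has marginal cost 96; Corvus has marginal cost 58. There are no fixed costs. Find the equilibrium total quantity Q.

104

Talus's profit: π_T = (389 - 2Q)q_T - (96q_T). Setting ∂π_T/∂q_T = 0: 293 - 4q_T - 2(q_C) = 0.
Corvus's profit: π_C = (389 - 2Q)q_C - (58q_C). Setting ∂π_C/∂q_C = 0: 331 - 4q_C - 2(q_T) = 0.
Best responses: q_T = (293 - 2q_C)/4, q_C = (331 - 2q_T)/4.
Solving the pair: q_T = 85/2, q_C = 123/2.
Total output Q = 85/2 + 123/2 = 104.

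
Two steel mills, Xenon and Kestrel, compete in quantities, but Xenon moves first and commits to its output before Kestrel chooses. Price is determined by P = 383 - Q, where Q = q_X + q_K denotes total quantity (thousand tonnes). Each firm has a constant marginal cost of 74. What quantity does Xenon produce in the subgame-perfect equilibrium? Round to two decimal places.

154.50

The follower Kestrel best-responds to any q_X: π_K = (383 - Q)q_K - 74q_K.
Setting the follower's marginal profit to zero, 309 - q_X - 2q_K = 0, i.e. q_K = (309 - q_X)/2.
The leader anticipates this reaction. Substituting into P = 383 - Q gives P = 457/2 - (1/2)q_X, so π_X = (457/2 - (1/2)q_X)q_X - 74q_X.
The leader's first-order condition 309/2 - q_X = 0 yields q_X = 309/2.
Then q_K = (309 - 309/2)/2 = 309/4.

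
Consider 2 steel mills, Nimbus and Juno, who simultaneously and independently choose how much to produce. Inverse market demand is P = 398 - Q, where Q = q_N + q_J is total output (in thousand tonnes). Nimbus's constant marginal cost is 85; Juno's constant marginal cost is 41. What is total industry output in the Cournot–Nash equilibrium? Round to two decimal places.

Nimbus's profit: π_N = (398 - Q)q_N - (85q_N). Setting ∂π_N/∂q_N = 0: 313 - 2q_N - (q_J) = 0.
Juno's first-order condition: 357 - 2q_J - (q_N) = 0.
Best responses: q_N = (313 - q_J)/2, q_J = (357 - q_N)/2.
Substituting one into the other gives q_N = 269/3 and q_J = 401/3.
Total output Q = 269/3 + 401/3 = 670/3.

223.33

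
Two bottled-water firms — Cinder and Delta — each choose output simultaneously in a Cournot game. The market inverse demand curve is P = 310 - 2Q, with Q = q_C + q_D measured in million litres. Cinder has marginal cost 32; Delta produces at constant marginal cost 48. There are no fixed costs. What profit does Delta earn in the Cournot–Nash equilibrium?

3362

Cinder's profit: π_C = (310 - 2Q)q_C - (32q_C). Setting ∂π_C/∂q_C = 0: 278 - 4q_C - 2(q_D) = 0.
Delta's first-order condition: 262 - 4q_D - 2(q_C) = 0.
Rearranging gives the reaction functions q_C = (278 - 2q_D)/4 and q_D = (262 - 2q_C)/4.
Solving the pair: q_C = 49, q_D = 41.
Price P = 310 - 2·90 = 130.
Delta's profit: (130 - 48)·41 = 3362.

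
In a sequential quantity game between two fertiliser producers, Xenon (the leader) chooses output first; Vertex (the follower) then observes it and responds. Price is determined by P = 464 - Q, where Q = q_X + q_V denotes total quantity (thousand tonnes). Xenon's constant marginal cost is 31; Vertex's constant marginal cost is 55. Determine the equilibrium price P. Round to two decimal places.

145.25

The follower Vertex best-responds to any q_X: π_V = (464 - Q)q_V - 55q_V.
Follower FOC: 409 - q_X - 2q_V = 0, so q_V(q_X) = (409 - q_X)/2.
The leader anticipates this reaction. Substituting into P = 464 - Q gives P = 519/2 - (1/2)q_X, so π_X = (519/2 - (1/2)q_X)q_X - 31q_X.
The leader's first-order condition 457/2 - q_X = 0 yields q_X = 457/2.
Then q_V = (409 - 457/2)/2 = 361/4.
Total output Q = 1275/4, so price P = 464 - 1275/4 = 581/4.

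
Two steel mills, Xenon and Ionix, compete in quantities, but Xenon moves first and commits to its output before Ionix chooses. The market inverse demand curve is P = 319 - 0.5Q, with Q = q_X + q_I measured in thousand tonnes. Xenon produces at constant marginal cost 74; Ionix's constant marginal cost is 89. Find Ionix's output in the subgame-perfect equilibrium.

100

The follower Ionix best-responds to any q_X: π_I = (319 - 0.5Q)q_I - 89q_I.
∂π_I/∂q_I = 230 - (1/2)q_X - q_I = 0 gives the reaction function q_I = (230 - (1/2)q_X).
Xenon substitutes q_I(q_X) into its own profit: π_X = q_X(319 - (1/2)q_X - (230 - (1/2)q_X)/2) - 74q_X = (204 - (1/4)q_X)q_X - 74q_X.
The leader's first-order condition 130 - (1/2)q_X = 0 yields q_X = 260.
Then q_I = (230 - (1/2)·260) = 100.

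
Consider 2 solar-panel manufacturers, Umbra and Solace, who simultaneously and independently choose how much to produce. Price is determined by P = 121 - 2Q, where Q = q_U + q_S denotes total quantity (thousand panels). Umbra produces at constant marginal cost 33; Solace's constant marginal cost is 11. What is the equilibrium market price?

55

Umbra's profit: π_U = (121 - 2Q)q_U - (33q_U). Setting ∂π_U/∂q_U = 0: 88 - 4q_U - 2(q_S) = 0.
Solace's profit: π_S = (121 - 2Q)q_S - (11q_S). Setting ∂π_S/∂q_S = 0: 110 - 4q_S - 2(q_U) = 0.
Rearranging gives the reaction functions q_U = (88 - 2q_S)/4 and q_S = (110 - 2q_U)/4.
Substituting one into the other gives q_U = 11 and q_S = 22.
Total output Q = 33, so price P = 121 - 2·33 = 55.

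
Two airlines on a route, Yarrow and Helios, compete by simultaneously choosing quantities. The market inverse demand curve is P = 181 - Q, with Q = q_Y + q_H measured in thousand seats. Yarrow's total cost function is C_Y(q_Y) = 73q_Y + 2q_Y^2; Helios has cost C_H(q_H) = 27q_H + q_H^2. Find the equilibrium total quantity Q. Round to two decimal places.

Yarrow's profit: π_Y = (181 - Q)q_Y - (73q_Y + 2q_Y²). Setting ∂π_Y/∂q_Y = 0: 108 - 6q_Y - (q_H) = 0.
Helios's profit: π_H = (181 - Q)q_H - (27q_H + q_H²). Setting ∂π_H/∂q_H = 0: 154 - 4q_H - (q_Y) = 0.
So q_Y = (108 - q_H)/6 and q_H = (154 - q_Y)/4.
Substituting one into the other gives q_Y = 278/23 and q_H = 816/23.
Total output Q = 278/23 + 816/23 = 1094/23.

47.57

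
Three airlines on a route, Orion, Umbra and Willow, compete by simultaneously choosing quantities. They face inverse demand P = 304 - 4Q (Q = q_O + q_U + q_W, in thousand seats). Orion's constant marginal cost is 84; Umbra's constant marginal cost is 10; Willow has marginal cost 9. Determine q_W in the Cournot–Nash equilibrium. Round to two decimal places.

23.19

Orion's profit: π_O = (304 - 4Q)q_O - (84q_O). Setting ∂π_O/∂q_O = 0: 220 - 8q_O - 4(q_U + q_W) = 0.
Umbra's profit: π_U = (304 - 4Q)q_U - (10q_U). Setting ∂π_U/∂q_U = 0: 294 - 8q_U - 4(q_O + q_W) = 0.
Willow's profit: π_W = (304 - 4Q)q_W - (9q_W). Setting ∂π_W/∂q_W = 0: 295 - 8q_W - 4(q_O + q_U) = 0.
Adding the 3 first-order conditions: 809 − 16Q = 0, so Q = 809/16.
Back-substituting: q_O = (220 − 809/4)/4 = 71/16, q_U = (294 − 809/4)/4 = 367/16, q_W = (295 − 809/4)/4 = 371/16.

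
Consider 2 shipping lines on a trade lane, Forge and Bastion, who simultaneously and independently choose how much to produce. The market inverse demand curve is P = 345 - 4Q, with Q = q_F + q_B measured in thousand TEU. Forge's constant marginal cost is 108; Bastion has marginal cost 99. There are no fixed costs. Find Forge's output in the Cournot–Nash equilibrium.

19

Forge's profit: π_F = (345 - 4Q)q_F - (108q_F). Setting ∂π_F/∂q_F = 0: 237 - 8q_F - 4(q_B) = 0.
Bastion's first-order condition: 246 - 8q_B - 4(q_F) = 0.
Best responses: q_F = (237 - 4q_B)/8, q_B = (246 - 4q_F)/8.
Substituting one into the other gives q_F = 19 and q_B = 85/4.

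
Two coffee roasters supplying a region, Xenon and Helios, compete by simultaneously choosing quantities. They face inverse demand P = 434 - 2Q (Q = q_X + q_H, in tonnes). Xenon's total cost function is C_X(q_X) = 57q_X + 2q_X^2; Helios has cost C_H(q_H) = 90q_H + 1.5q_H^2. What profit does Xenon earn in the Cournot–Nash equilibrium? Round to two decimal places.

Xenon's profit: π_X = (434 - 2Q)q_X - (57q_X + 2q_X²). Setting ∂π_X/∂q_X = 0: 377 - 8q_X - 2(q_H) = 0.
Helios's profit: π_H = (434 - 2Q)q_H - (90q_H + (3/2)q_H²). Setting ∂π_H/∂q_H = 0: 344 - 7q_H - 2(q_X) = 0.
Rearranging gives the reaction functions q_X = (377 - 2q_H)/8 and q_H = (344 - 2q_X)/7.
Solving the pair: q_X = 1951/52, q_H = 999/26.
Price P = 434 - 2·75.9423 = 282.1154.
Xenon's profit: 282.1154·(1951/52) - 57·(1951/52) - 2(1951/52)² = 5630.7707.

5630.77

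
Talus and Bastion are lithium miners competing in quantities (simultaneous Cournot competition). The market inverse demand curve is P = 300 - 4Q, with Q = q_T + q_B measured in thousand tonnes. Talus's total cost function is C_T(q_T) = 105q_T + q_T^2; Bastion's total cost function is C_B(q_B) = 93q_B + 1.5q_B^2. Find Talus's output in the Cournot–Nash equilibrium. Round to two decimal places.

14.01

Talus's profit: π_T = (300 - 4Q)q_T - (105q_T + q_T²). Setting ∂π_T/∂q_T = 0: 195 - 10q_T - 4(q_B) = 0.
Bastion's first-order condition: 207 - 11q_B - 4(q_T) = 0.
So q_T = (195 - 4q_B)/10 and q_B = (207 - 4q_T)/11.
Substituting one into the other gives q_T = 1317/94 and q_B = 645/47.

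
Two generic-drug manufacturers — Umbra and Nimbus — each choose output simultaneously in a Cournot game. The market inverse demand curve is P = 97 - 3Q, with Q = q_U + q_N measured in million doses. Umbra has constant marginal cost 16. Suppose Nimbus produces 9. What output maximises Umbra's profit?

9

With the rival's output fixed at 9, Umbra's profit is π_U = (97 - 3·9 - 3q_U)q_U - (16q_U) = (70 - 3q_U)q_U - (16q_U).
∂π_U/∂q_U = 54 - 6q_U = 0, so q_U = 9.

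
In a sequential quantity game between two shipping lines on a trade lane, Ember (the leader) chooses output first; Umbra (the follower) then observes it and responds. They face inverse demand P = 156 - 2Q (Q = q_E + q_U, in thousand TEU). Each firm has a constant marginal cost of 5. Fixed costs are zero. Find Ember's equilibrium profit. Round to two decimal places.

The follower Umbra best-responds to any q_E: π_U = (156 - 2Q)q_U - 5q_U.
Setting the follower's marginal profit to zero, 151 - 2q_E - 4q_U = 0, i.e. q_U = (151 - 2q_E)/4.
Ember substitutes q_U(q_E) into its own profit: π_E = q_E(156 - 2q_E - (151 - 2q_E)/2) - 5q_E = (161/2 - q_E)q_E - 5q_E.
Maximising: ∂π_E/∂q_E = 151/2 - 2q_E = 0, giving q_E = 151/4.
Then q_U = (151 - 2·(151/4))/4 = 151/8.
Price P = 156 - 2·(453/8) = 171/4.
Ember's profit: (171/4 - 5)·(151/4) = 1425.0625.

1425.06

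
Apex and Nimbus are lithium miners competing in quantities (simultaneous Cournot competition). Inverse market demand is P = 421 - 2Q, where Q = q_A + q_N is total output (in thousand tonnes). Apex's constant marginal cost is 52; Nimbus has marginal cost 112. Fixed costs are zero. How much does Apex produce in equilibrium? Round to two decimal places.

Apex's profit: π_A = (421 - 2Q)q_A - (52q_A). Setting ∂π_A/∂q_A = 0: 369 - 4q_A - 2(q_N) = 0.
Nimbus's profit: π_N = (421 - 2Q)q_N - (112q_N). Setting ∂π_N/∂q_N = 0: 309 - 4q_N - 2(q_A) = 0.
Best responses: q_A = (369 - 2q_N)/4, q_N = (309 - 2q_A)/4.
Substituting one into the other gives q_A = 143/2 and q_N = 83/2.

71.50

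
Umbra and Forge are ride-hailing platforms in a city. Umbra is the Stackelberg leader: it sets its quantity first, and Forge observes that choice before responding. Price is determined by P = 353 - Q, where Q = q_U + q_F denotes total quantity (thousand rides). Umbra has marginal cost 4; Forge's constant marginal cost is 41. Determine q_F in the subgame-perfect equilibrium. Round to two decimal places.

59.50

The follower Forge best-responds to any q_U: π_F = (353 - Q)q_F - 41q_F.
∂π_F/∂q_F = 312 - q_U - 2q_F = 0 gives the reaction function q_F = (312 - q_U)/2.
Umbra substitutes q_F(q_U) into its own profit: π_U = q_U(353 - q_U - (312 - q_U)/2) - 4q_U = (197 - (1/2)q_U)q_U - 4q_U.
Maximising: ∂π_U/∂q_U = 193 - q_U = 0, giving q_U = 193.
Then q_F = (312 - 193)/2 = 119/2.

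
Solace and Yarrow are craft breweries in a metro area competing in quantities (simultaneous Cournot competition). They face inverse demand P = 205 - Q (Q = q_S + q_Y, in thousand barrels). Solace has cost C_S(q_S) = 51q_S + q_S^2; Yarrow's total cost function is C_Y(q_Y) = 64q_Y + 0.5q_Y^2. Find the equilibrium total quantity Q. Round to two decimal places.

Solace's profit: π_S = (205 - Q)q_S - (51q_S + q_S²). Setting ∂π_S/∂q_S = 0: 154 - 4q_S - (q_Y) = 0.
Yarrow's profit: π_Y = (205 - Q)q_Y - (64q_Y + (1/2)q_Y²). Setting ∂π_Y/∂q_Y = 0: 141 - 3q_Y - (q_S) = 0.
Rearranging gives the reaction functions q_S = (154 - q_Y)/4 and q_Y = (141 - q_S)/3.
Substituting one into the other gives q_S = 321/11 and q_Y = 410/11.
Total output Q = 321/11 + 410/11 = 731/11.

66.45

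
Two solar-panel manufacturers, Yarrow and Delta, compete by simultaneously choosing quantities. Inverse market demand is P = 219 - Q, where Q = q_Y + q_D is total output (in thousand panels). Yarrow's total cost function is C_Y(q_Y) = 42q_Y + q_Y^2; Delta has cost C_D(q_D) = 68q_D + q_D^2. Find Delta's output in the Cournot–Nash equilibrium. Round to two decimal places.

Yarrow's profit: π_Y = (219 - Q)q_Y - (42q_Y + q_Y²). Setting ∂π_Y/∂q_Y = 0: 177 - 4q_Y - (q_D) = 0.
Delta's first-order condition: 151 - 4q_D - (q_Y) = 0.
Best responses: q_Y = (177 - q_D)/4, q_D = (151 - q_Y)/4.
Substituting one into the other gives q_Y = 557/15 and q_D = 427/15.

28.47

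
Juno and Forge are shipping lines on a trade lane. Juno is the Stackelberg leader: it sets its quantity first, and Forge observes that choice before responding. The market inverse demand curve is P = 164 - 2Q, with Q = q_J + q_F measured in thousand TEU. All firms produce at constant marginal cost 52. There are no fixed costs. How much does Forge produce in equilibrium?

14

Solve by backward induction. Given q_J, the follower Forge maximises π_F = (164 - 2q_J - 2q_F)q_F - 52q_F.
Setting the follower's marginal profit to zero, 112 - 2q_J - 4q_F = 0, i.e. q_F = (112 - 2q_J)/4.
The leader anticipates this reaction. Substituting into P = 164 - 2Q gives P = 108 - q_J, so π_J = (108 - q_J)q_J - 52q_J.
Maximising: ∂π_J/∂q_J = 56 - 2q_J = 0, giving q_J = 28.
Then q_F = (112 - 2·28)/4 = 14.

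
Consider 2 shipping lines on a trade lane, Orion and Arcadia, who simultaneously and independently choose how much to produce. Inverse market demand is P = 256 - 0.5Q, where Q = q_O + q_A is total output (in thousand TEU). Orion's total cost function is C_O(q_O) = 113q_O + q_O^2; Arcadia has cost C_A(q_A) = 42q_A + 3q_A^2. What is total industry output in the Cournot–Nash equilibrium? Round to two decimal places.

Orion's profit: π_O = (256 - 0.5Q)q_O - (113q_O + q_O²). Setting ∂π_O/∂q_O = 0: 143 - 3q_O - (1/2)(q_A) = 0.
Arcadia's first-order condition: 214 - 7q_A - (1/2)(q_O) = 0.
Rearranging gives the reaction functions q_O = (143 - (1/2)q_A)/3 and q_A = (214 - (1/2)q_O)/7.
Substituting one into the other gives q_O = 43.0843 and q_A = 27.4940.
Total output Q = 43.0843 + 27.4940 = 70.5783.

70.58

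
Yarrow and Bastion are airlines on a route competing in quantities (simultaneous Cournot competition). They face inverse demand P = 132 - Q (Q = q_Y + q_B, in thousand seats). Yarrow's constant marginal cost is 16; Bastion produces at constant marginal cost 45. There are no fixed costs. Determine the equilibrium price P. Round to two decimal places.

Yarrow's profit: π_Y = (132 - Q)q_Y - (16q_Y). Setting ∂π_Y/∂q_Y = 0: 116 - 2q_Y - (q_B) = 0.
Bastion's profit: π_B = (132 - Q)q_B - (45q_B). Setting ∂π_B/∂q_B = 0: 87 - 2q_B - (q_Y) = 0.
Rearranging gives the reaction functions q_Y = (116 - q_B)/2 and q_B = (87 - q_Y)/2.
Solving the pair: q_Y = 145/3, q_B = 58/3.
Total output Q = 203/3, so price P = 132 - 203/3 = 193/3.

64.33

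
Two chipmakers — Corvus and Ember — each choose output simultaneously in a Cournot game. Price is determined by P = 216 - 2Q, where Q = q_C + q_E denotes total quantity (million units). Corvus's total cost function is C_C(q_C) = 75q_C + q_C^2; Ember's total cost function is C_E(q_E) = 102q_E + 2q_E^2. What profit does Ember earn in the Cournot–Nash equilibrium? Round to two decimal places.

Corvus's profit: π_C = (216 - 2Q)q_C - (75q_C + q_C²). Setting ∂π_C/∂q_C = 0: 141 - 6q_C - 2(q_E) = 0.
Ember's profit: π_E = (216 - 2Q)q_E - (102q_E + 2q_E²). Setting ∂π_E/∂q_E = 0: 114 - 8q_E - 2(q_C) = 0.
Rearranging gives the reaction functions q_C = (141 - 2q_E)/6 and q_E = (114 - 2q_C)/8.
Substituting one into the other gives q_C = 225/11 and q_E = 201/22.
Price P = 216 - 2·(651/22) = 1725/11.
Ember's profit: (1725/11)·(201/22) - 102·(201/22) - 2(201/22)² = 333.8926.

333.89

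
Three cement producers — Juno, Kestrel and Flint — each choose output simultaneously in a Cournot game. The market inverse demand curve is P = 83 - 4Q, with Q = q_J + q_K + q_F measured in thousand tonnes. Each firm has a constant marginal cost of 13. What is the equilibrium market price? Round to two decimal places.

30.50

A representative firm's profit is π_i = q_i(83 - 4Q) - 13q_i.
Setting ∂π_i/∂q_i = 0 with rivals' quantities fixed: 70 - 8q_i - 4·Σ_{j≠i} q_j = 0.
By symmetry each firm produces the same amount; substituting Σ_{j≠i} q_j = 2q_i yields q_i = 70/16 = 35/8.
Total output Q = 105/8, so price P = 83 - 4·(105/8) = 61/2.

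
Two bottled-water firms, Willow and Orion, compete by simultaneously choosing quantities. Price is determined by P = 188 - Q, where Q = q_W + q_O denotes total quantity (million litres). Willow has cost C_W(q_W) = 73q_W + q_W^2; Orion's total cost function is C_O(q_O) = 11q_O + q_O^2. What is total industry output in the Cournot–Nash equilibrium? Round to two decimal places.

58.40

Willow's profit: π_W = (188 - Q)q_W - (73q_W + q_W²). Setting ∂π_W/∂q_W = 0: 115 - 4q_W - (q_O) = 0.
Orion's first-order condition: 177 - 4q_O - (q_W) = 0.
So q_W = (115 - q_O)/4 and q_O = (177 - q_W)/4.
Substituting one into the other gives q_W = 283/15 and q_O = 593/15.
Total output Q = 283/15 + 593/15 = 292/5.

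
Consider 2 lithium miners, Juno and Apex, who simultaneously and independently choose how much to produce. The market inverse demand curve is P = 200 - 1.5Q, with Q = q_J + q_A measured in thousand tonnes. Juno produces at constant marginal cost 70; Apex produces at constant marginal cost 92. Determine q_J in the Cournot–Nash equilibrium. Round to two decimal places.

Juno's profit: π_J = (200 - 1.5Q)q_J - (70q_J). Setting ∂π_J/∂q_J = 0: 130 - 3q_J - (3/2)(q_A) = 0.
Apex's first-order condition: 108 - 3q_A - (3/2)(q_J) = 0.
Best responses: q_J = (130 - (3/2)q_A)/3, q_A = (108 - (3/2)q_J)/3.
Solving the pair: q_J = 304/9, q_A = 172/9.

33.78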